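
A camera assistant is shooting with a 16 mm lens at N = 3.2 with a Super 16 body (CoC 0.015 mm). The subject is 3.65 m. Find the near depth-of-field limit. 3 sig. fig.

Hyperfocal distance H = f²/(N·c) + f = 16²/(3.2 × 0.015) + 16 = 256/0.048 + 16 ≈ 5349.3 mm ≈ 5.349 m.
Near limit Dn = s·(H − f)/(H + s − 2f) = 3650 × (5349.3 − 16) / (5349.3 + 3650 − 2 × 16) = 3650 × 5333.3 / 8967.3 ≈ 2170.8 mm ≈ 2.17 m.

2.17 m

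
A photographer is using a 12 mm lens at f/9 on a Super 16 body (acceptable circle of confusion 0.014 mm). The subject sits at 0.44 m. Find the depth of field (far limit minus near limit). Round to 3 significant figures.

Hyperfocal distance H = f²/(N·c) + f = 12²/(9 × 0.014) + 12 = 144/0.126 + 12 ≈ 1154.9 mm ≈ 1.155 m.
Near limit Dn = s·(H − f)/(H + s − 2f) = 440 × (1154.9 − 12) / (1154.9 + 440 − 2 × 12) = 440 × 1142.9 / 1570.9 ≈ 320.12 mm.
Far limit Df = s·(H − f)/(H − s) = 440 × (1154.9 − 12) / (1154.9 − 440) = 440 × 1142.9 / 714.9 ≈ 703.44 mm.
Depth of field = Df − Dn = 703.44 − 320.12 ≈ 383.32 mm.

383 mm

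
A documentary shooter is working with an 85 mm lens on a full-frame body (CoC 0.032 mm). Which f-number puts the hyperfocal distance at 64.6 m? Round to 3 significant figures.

f/3.50

Rearrange H = f²/(N·c) + f for N: N = f² / ((H − f)·c).
N = 85² / ((64600 − 85) × 0.032) = 7225 / 2064 ≈ 3.50.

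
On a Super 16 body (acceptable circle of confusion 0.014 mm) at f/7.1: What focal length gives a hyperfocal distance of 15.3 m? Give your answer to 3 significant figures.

From H = f²/(N·c) + f, with f ≪ H: f ≈ √(H·N·c) = √(15300 × 7.1 × 0.014) = √1520.8 ≈ 39.00 mm.
Exact: f² + N·c·f − N·c·H = 0 ⇒ f = (−N·c + √((N·c)² + 4·N·c·H))/2 = (−0.0994 + √6083.3)/2 ≈ 38.948 mm ≈ 38.9 mm.

38.9 mm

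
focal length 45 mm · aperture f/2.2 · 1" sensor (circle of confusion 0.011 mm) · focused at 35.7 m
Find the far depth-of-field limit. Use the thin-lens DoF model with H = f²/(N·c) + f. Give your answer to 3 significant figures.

Hyperfocal distance H = f²/(N·c) + f = 45²/(2.2 × 0.011) + 45 = 2025/0.0242 + 45 ≈ 83722.7 mm ≈ 83.72 m.
Far limit Df = s·(H − f)/(H − s) = 35700 × (83722.7 − 45) / (83722.7 − 35700) = 35700 × 83677.7 / 48022.7 ≈ 62206 mm ≈ 62.2 m.

62.2 m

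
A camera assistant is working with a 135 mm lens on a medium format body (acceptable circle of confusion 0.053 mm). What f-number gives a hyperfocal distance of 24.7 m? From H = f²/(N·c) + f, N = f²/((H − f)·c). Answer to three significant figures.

f/14

Rearrange H = f²/(N·c) + f for N: N = f² / ((H − f)·c).
N = 135² / ((24700 − 135) × 0.053) = 18225 / 1302 ≈ 14.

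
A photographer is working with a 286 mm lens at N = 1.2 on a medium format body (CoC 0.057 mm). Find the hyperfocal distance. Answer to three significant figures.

Hyperfocal distance H = f²/(N·c) + f = 286²/(1.2 × 0.057) + 286 = 81796/0.0684 + 286 ≈ 1196134.0 mm ≈ 1200 m.

1200 m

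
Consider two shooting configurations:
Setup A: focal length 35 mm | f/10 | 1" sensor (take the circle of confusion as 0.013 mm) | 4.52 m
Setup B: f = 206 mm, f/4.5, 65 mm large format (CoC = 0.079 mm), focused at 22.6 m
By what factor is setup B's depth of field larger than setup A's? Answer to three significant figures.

1.58

Setup A: H = 35²/(10×0.013) + 35 ≈ 9458.1 mm; DoF = Df − Dn = 8625.3 − 3062.4 ≈ 5562.9 mm.
Setup B: H = 206²/(4.5×0.079) + 206 ≈ 119575.9 mm; DoF = Df − Dn = 27818.9 − 19029.9 ≈ 8789.0 mm.
Ratio = 8789.0 / 5562.9 ≈ 1.58.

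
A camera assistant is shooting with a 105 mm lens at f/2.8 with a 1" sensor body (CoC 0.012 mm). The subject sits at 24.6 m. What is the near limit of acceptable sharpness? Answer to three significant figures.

22.9 m

Hyperfocal distance H = f²/(N·c) + f = 105²/(2.8 × 0.012) + 105 = 11025/0.0336 + 105 ≈ 328230.0 mm ≈ 328.2 m.
Near limit Dn = s·(H − f)/(H + s − 2f) = 24600 × (328230.0 − 105) / (328230.0 + 24600 − 2 × 105) = 24600 × 328125.0 / 352620.0 ≈ 22891 mm ≈ 22.9 m.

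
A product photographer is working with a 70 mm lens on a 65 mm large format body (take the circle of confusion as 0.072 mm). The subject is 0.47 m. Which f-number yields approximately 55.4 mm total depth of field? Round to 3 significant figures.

f/9.99

Write h = H − f = f²/(N·c). The thin-lens limits are Dn = s·h/(h + (s−f)) and Df = s·h/(h − (s−f)), so DoF = Df − Dn = 2·s·(s−f)·h / (h² − (s−f)²).
That is a quadratic in h: DoF·h² − 2·s·(s−f)·h − DoF·(s−f)² = 0 ⇒ h = (s−f)·(s + √(s² + DoF²)) / DoF = 400 × (470 + √(470² + 55.4²)) / 55.4 = 400 × (470 + 473.254) / 55.4 ≈ 6810.5 mm.
Then N = f²/(c·h) = 70² / (0.072 × 6810.5) = 4900 / 490.36 ≈ 9.99.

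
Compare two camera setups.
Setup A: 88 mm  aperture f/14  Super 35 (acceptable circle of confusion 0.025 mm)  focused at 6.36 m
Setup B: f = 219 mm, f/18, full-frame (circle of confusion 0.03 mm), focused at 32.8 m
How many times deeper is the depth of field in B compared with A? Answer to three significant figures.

Setup A: H = 88²/(14×0.025) + 88 ≈ 22213.7 mm; DoF = Df − Dn = 8876.1 − 4955.3 ≈ 3920.8 mm.
Setup B: H = 219²/(18×0.03) + 219 ≈ 89035.7 mm; DoF = Df − Dn = 51803 − 23997 ≈ 27806 mm.
Ratio = 27806 / 3920.8 ≈ 7.09.

7.09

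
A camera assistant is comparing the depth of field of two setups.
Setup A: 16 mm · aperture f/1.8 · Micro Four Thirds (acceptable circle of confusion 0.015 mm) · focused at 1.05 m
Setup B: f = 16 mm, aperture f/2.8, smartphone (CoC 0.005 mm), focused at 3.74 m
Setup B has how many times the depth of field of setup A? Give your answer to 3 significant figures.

6.86

Setup A: H = 16²/(1.8×0.015) + 16 ≈ 9497.5 mm; DoF = Df − Dn = 1178.52 − 946.75 ≈ 231.77 mm.
Setup B: H = 16²/(2.8×0.005) + 16 ≈ 18301.7 mm; DoF = Df − Dn = 4696.5 − 3107.2 ≈ 1589.3 mm.
Ratio = 1589.3 / 231.77 ≈ 6.86.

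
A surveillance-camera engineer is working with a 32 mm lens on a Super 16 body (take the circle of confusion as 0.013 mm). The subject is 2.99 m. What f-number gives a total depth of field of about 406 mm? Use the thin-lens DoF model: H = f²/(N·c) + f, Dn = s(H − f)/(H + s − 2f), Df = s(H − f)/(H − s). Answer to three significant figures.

Write h = H − f = f²/(N·c). The thin-lens limits are Dn = s·h/(h + (s−f)) and Df = s·h/(h − (s−f)), so DoF = Df − Dn = 2·s·(s−f)·h / (h² − (s−f)²).
That is a quadratic in h: DoF·h² − 2·s·(s−f)·h − DoF·(s−f)² = 0 ⇒ h = (s−f)·(s + √(s² + DoF²)) / DoF = 2958 × (2990 + √(2990² + 406²)) / 406 = 2958 × (2990 + 3017.44) / 406 ≈ 43768 mm.
Then N = f²/(c·h) = 32² / (0.013 × 43768) = 1024 / 568.99 ≈ 1.80.

f/1.80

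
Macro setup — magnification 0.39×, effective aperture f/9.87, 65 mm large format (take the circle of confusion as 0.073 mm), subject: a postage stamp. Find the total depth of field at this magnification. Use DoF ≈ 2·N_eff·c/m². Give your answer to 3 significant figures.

9.47 mm

At magnification m, DoF ≈ 2·N_eff·c/m² = 2 × 9.87 × 0.073 / 0.39² = 1.441 / 0.1521 ≈ 9.47 mm.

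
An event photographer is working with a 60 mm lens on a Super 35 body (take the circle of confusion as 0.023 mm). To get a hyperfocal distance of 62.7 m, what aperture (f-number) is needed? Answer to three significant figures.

f/2.50

Rearrange H = f²/(N·c) + f for N: N = f² / ((H − f)·c).
N = 60² / ((62700 − 60) × 0.023) = 3600 / 1441 ≈ 2.50.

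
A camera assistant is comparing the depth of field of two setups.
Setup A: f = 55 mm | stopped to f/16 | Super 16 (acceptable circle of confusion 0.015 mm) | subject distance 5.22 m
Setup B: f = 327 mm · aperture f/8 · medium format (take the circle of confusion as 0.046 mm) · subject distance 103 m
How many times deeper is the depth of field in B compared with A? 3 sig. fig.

16.2

Setup A: H = 55²/(16×0.015) + 55 ≈ 12659.2 mm; DoF = Df − Dn = 8844.2 − 3702.7 ≈ 5141.5 mm.
Setup B: H = 327²/(8×0.046) + 327 ≈ 290894.9 mm; DoF = Df − Dn = 159283 − 76107 ≈ 83176 mm.
Ratio = 83176 / 5141.5 ≈ 16.2.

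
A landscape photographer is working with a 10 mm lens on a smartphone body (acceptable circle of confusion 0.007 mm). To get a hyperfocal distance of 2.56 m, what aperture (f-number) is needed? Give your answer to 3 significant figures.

f/5.60

Rearrange H = f²/(N·c) + f for N: N = f² / ((H − f)·c).
N = 10² / ((2560 − 10) × 0.007) = 100 / 17.85 ≈ 5.60.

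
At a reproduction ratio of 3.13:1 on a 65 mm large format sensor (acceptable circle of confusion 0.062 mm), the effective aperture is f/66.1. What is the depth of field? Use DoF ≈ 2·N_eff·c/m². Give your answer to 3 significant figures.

At magnification m, DoF ≈ 2·N_eff·c/m² = 2 × 66.1 × 0.062 / 3.13² = 8.196 / 9.797 ≈ 0.837 mm.

0.837 mm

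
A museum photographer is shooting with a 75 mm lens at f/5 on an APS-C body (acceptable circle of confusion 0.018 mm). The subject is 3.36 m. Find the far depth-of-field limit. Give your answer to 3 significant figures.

Hyperfocal distance H = f²/(N·c) + f = 75²/(5 × 0.018) + 75 = 5625/0.09 + 75 ≈ 62575.0 mm ≈ 62.58 m.
Far limit Df = s·(H − f)/(H − s) = 3360 × (62575.0 − 75) / (62575.0 − 3360) = 3360 × 62500.0 / 59215.0 ≈ 3546.4 mm ≈ 3.55 m.

3.55 m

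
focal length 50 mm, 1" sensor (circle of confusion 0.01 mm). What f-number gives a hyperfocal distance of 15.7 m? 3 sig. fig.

f/16

Rearrange H = f²/(N·c) + f for N: N = f² / ((H − f)·c).
N = 50² / ((15700 − 50) × 0.01) = 2500 / 156.5 ≈ 16.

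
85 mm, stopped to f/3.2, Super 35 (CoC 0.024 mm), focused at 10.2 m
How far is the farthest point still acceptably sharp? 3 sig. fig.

Hyperfocal distance H = f²/(N·c) + f = 85²/(3.2 × 0.024) + 85 = 7225/0.0768 + 85 ≈ 94160.5 mm ≈ 94.16 m.
Far limit Df = s·(H − f)/(H − s) = 10200 × (94160.5 − 85) / (94160.5 − 10200) = 10200 × 94075.5 / 83960.5 ≈ 11429 mm ≈ 11.4 m.

11.4 m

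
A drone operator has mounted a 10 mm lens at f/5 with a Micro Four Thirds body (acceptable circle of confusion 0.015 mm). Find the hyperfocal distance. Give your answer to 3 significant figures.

Hyperfocal distance H = f²/(N·c) + f = 10²/(5 × 0.015) + 10 = 100/0.075 + 10 ≈ 1343.3 mm ≈ 1.34 m.

1.34 m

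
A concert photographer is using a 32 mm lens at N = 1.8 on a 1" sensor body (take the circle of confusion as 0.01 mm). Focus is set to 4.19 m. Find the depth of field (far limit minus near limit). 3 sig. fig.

Hyperfocal distance H = f²/(N·c) + f = 32²/(1.8 × 0.01) + 32 = 1024/0.018 + 32 ≈ 56920.9 mm ≈ 56.92 m.
Near limit Dn = s·(H − f)/(H + s − 2f) = 4190 × (56920.9 − 32) / (56920.9 + 4190 − 2 × 32) = 4190 × 56888.9 / 61046.9 ≈ 3904.61 mm.
Far limit Df = s·(H − f)/(H − s) = 4190 × (56920.9 − 32) / (56920.9 − 4190) = 4190 × 56888.9 / 52730.9 ≈ 4520.39 mm.
Depth of field = Df − Dn = 4520.39 − 3904.61 ≈ 615.78 mm ≈ 0.616 m.

0.616 m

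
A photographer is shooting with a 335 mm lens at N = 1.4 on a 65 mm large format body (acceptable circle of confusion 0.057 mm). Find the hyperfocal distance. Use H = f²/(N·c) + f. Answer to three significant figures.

Hyperfocal distance H = f²/(N·c) + f = 335²/(1.4 × 0.057) + 335 = 112225/0.0798 + 335 ≈ 1406663.3 mm ≈ 1410 m.

1410 m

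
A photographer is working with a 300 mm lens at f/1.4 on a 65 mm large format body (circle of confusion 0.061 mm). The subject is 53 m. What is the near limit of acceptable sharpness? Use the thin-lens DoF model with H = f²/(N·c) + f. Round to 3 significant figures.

Hyperfocal distance H = f²/(N·c) + f = 300²/(1.4 × 0.061) + 300 = 90000/0.0854 + 300 ≈ 1054164.2 mm ≈ 1054 m.
Near limit Dn = s·(H − f)/(H + s − 2f) = 53000 × (1054164.2 − 300) / (1054164.2 + 53000 − 2 × 300) = 53000 × 1053864.2 / 1106564.2 ≈ 50476 mm ≈ 50.5 m.

50.5 m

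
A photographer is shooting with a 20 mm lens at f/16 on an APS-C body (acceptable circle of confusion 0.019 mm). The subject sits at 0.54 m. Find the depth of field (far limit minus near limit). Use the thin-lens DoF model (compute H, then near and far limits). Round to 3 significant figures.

0.506 m

Hyperfocal distance H = f²/(N·c) + f = 20²/(16 × 0.019) + 20 = 400/0.304 + 20 ≈ 1335.8 mm ≈ 1.336 m.
Near limit Dn = s·(H − f)/(H + s − 2f) = 540 × (1335.8 − 20) / (1335.8 + 540 − 2 × 20) = 540 × 1315.8 / 1835.8 ≈ 387.04 mm.
Far limit Df = s·(H − f)/(H − s) = 540 × (1335.8 − 20) / (1335.8 − 540) = 540 × 1315.8 / 795.8 ≈ 892.86 mm.
Depth of field = Df − Dn = 892.86 − 387.04 ≈ 505.82 mm ≈ 0.506 m.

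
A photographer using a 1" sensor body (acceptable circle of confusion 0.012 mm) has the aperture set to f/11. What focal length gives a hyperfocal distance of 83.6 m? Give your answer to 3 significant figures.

105 mm

From H = f²/(N·c) + f, with f ≪ H: f ≈ √(H·N·c) = √(83600 × 11 × 0.012) = √11035 ≈ 105.0 mm.
The +f correction barely moves this — solving exactly, f² + N·c·f − N·c·H = 0 ⇒ f = (−N·c + √((N·c)² + 4·N·c·H))/2 = (−0.132 + √44141)/2 ≈ 104.98 mm, so f ≈ 105 mm.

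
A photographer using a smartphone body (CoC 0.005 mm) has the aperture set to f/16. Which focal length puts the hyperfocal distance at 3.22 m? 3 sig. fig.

16.0 mm

From H = f²/(N·c) + f, with f ≪ H: f ≈ √(H·N·c) = √(3220 × 16 × 0.005) = √257.60 ≈ 16.05 mm.
Exact: f² + N·c·f − N·c·H = 0 ⇒ f = (−N·c + √((N·c)² + 4·N·c·H))/2 = (−0.08 + √1030.4)/2 ≈ 16.010 mm ≈ 16.0 mm.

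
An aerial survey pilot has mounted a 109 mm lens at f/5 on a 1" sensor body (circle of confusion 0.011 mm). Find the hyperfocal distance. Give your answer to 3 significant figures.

216 m

Hyperfocal distance H = f²/(N·c) + f = 109²/(5 × 0.011) + 109 = 11881/0.055 + 109 ≈ 216127.2 mm ≈ 216 m.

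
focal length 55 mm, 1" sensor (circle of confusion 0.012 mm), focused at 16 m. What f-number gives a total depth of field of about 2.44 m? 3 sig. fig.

Write h = H − f = f²/(N·c). The thin-lens limits are Dn = s·h/(h + (s−f)) and Df = s·h/(h − (s−f)), so DoF = Df − Dn = 2·s·(s−f)·h / (h² − (s−f)²).
That is a quadratic in h: DoF·h² − 2·s·(s−f)·h − DoF·(s−f)² = 0 ⇒ h = (s−f)·(s + √(s² + DoF²)) / DoF = 15945 × (16000 + √(16000² + 2440²)) / 2440 = 15945 × (16000 + 16185.0) / 2440 ≈ 210324 mm.
Then N = f²/(c·h) = 55² / (0.012 × 210324) = 3025 / 2523.9 ≈ 1.20.

f/1.20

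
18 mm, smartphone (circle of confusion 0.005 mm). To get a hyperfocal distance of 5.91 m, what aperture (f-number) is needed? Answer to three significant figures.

Rearrange H = f²/(N·c) + f for N: N = f² / ((H − f)·c).
N = 18² / ((5910 − 18) × 0.005) = 324 / 29.46 ≈ 11.

f/11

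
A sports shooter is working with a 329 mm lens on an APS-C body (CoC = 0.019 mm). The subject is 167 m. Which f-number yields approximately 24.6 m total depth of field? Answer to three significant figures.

f/2.50

Write h = H − f = f²/(N·c). The thin-lens limits are Dn = s·h/(h + (s−f)) and Df = s·h/(h − (s−f)), so DoF = Df − Dn = 2·s·(s−f)·h / (h² − (s−f)²).
That is a quadratic in h: DoF·h² − 2·s·(s−f)·h − DoF·(s−f)² = 0 ⇒ h = (s−f)·(s + √(s² + DoF²)) / DoF = 166671 × (167000 + √(167000² + 24600²)) / 24600 = 166671 × (167000 + 168802) / 24600 ≈ 2275141 mm.
Then N = f²/(c·h) = 329² / (0.019 × 2275141) = 108241 / 43228 ≈ 2.50.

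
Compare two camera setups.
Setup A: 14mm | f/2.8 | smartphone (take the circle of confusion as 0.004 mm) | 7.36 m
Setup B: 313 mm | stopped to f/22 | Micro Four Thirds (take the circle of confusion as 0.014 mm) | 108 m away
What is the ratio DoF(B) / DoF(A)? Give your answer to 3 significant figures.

11.0

Setup A: H = 14²/(2.8×0.004) + 14 ≈ 17514.0 mm; DoF = Df − Dn = 12684.7 − 5183.9 ≈ 7500.8 mm.
Setup B: H = 313²/(22×0.014) + 313 ≈ 318394.2 mm; DoF = Df − Dn = 163278 − 80684 ≈ 82594 mm.
Ratio = 82594 / 7500.8 ≈ 11.0.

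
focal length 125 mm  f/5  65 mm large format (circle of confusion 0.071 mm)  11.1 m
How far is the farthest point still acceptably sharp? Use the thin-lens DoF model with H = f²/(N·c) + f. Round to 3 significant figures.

Hyperfocal distance H = f²/(N·c) + f = 125²/(5 × 0.071) + 125 = 15625/0.355 + 125 ≈ 44139.1 mm ≈ 44.14 m.
Far limit Df = s·(H − f)/(H − s) = 11100 × (44139.1 − 125) / (44139.1 − 11100) = 11100 × 44014.1 / 33039.1 ≈ 14787 mm ≈ 14.8 m.

14.8 m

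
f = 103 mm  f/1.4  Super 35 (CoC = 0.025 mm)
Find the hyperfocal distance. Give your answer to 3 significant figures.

Hyperfocal distance H = f²/(N·c) + f = 103²/(1.4 × 0.025) + 103 = 10609/0.035 + 103 ≈ 303217.3 mm ≈ 303 m.

303 m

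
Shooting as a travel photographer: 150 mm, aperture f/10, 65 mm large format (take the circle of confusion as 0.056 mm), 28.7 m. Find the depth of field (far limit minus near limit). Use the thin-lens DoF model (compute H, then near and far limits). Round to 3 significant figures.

82.4 m

Hyperfocal distance H = f²/(N·c) + f = 150²/(10 × 0.056) + 150 = 22500/0.56 + 150 ≈ 40328.6 mm ≈ 40.33 m.
Near limit Dn = s·(H − f)/(H + s − 2f) = 28700 × (40328.6 − 150) / (40328.6 + 28700 − 2 × 150) = 28700 × 40178.6 / 68728.6 ≈ 16778 mm.
Far limit Df = s·(H − f)/(H − s) = 28700 × (40328.6 − 150) / (40328.6 − 28700) = 28700 × 40178.6 / 11628.6 ≈ 99163 mm.
Depth of field = Df − Dn = 99163 − 16778 ≈ 82385 mm ≈ 82.4 m.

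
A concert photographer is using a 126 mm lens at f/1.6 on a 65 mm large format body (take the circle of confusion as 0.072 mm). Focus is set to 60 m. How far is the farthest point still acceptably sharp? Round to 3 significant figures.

106 m

Hyperfocal distance H = f²/(N·c) + f = 126²/(1.6 × 0.072) + 126 = 15876/0.1152 + 126 ≈ 137938.5 mm ≈ 137.9 m.
Far limit Df = s·(H − f)/(H − s) = 60000 × (137938.5 − 126) / (137938.5 − 60000) = 60000 × 137812.5 / 77938.5 ≈ 106093 mm ≈ 106 m.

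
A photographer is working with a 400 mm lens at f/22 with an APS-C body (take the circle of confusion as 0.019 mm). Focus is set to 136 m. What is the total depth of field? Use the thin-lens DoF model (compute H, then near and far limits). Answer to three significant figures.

Hyperfocal distance H = f²/(N·c) + f = 400²/(22 × 0.019) + 400 = 160000/0.418 + 400 ≈ 383175.1 mm ≈ 383.2 m.
Near limit Dn = s·(H − f)/(H + s − 2f) = 136000 × (383175.1 − 400) / (383175.1 + 136000 − 2 × 400) = 136000 × 382775.1 / 518375.1 ≈ 100424 mm.
Far limit Df = s·(H − f)/(H − s) = 136000 × (383175.1 − 400) / (383175.1 − 136000) = 136000 × 382775.1 / 247175.1 ≈ 210609 mm.
Depth of field = Df − Dn = 210609 − 100424 ≈ 110185 mm ≈ 110 m.

110 m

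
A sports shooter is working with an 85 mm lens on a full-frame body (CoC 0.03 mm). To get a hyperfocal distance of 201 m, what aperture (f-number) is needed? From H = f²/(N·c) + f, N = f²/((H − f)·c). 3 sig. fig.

Rearrange H = f²/(N·c) + f for N: N = f² / ((H − f)·c).
N = 85² / ((201000 − 85) × 0.03) = 7225 / 6027 ≈ 1.20.

f/1.20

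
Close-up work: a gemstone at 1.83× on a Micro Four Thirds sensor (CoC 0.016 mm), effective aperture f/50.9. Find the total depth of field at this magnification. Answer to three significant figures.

0.486 mm

At magnification m, DoF ≈ 2·N_eff·c/m² = 2 × 50.9 × 0.016 / 1.83² = 1.629 / 3.349 ≈ 0.486 mm.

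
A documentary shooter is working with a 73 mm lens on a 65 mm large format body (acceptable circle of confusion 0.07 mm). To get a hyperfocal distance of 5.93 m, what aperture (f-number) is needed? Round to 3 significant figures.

Rearrange H = f²/(N·c) + f for N: N = f² / ((H − f)·c).
N = 73² / ((5930 − 73) × 0.07) = 5329 / 410.0 ≈ 13.

f/13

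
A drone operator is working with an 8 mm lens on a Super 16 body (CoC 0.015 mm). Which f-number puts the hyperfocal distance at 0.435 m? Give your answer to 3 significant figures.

f/9.99

Rearrange H = f²/(N·c) + f for N: N = f² / ((H − f)·c).
N = 8² / ((435 − 8) × 0.015) = 64 / 6.405 ≈ 9.99.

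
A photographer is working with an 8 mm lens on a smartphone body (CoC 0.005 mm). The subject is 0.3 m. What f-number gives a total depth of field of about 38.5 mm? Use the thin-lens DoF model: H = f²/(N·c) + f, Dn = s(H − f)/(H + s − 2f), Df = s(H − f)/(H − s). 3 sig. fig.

Write h = H − f = f²/(N·c). The thin-lens limits are Dn = s·h/(h + (s−f)) and Df = s·h/(h − (s−f)), so DoF = Df − Dn = 2·s·(s−f)·h / (h² − (s−f)²).
That is a quadratic in h: DoF·h² − 2·s·(s−f)·h − DoF·(s−f)² = 0 ⇒ h = (s−f)·(s + √(s² + DoF²)) / DoF = 292 × (300 + √(300² + 38.5²)) / 38.5 = 292 × (300 + 302.460) / 38.5 ≈ 4569.3 mm.
Then N = f²/(c·h) = 8² / (0.005 × 4569.3) = 64 / 22.847 ≈ 2.80.

f/2.80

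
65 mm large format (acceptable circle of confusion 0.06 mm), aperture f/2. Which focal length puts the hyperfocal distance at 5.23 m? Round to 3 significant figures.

From H = f²/(N·c) + f, with f ≪ H: f ≈ √(H·N·c) = √(5230 × 2 × 0.06) = √627.60 ≈ 25.05 mm.
Exact: f² + N·c·f − N·c·H = 0 ⇒ f = (−N·c + √((N·c)² + 4·N·c·H))/2 = (−0.12 + √2510.4)/2 ≈ 24.992 mm ≈ 25.0 mm.

25.0 mm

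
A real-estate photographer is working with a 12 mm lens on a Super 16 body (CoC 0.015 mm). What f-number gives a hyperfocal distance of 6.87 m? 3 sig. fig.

f/1.40

Rearrange H = f²/(N·c) + f for N: N = f² / ((H − f)·c).
N = 12² / ((6870 − 12) × 0.015) = 144 / 102.9 ≈ 1.40.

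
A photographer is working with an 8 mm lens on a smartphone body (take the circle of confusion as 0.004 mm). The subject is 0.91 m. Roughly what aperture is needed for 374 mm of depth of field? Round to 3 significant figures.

Write h = H − f = f²/(N·c). The thin-lens limits are Dn = s·h/(h + (s−f)) and Df = s·h/(h − (s−f)), so DoF = Df − Dn = 2·s·(s−f)·h / (h² − (s−f)²).
That is a quadratic in h: DoF·h² − 2·s·(s−f)·h − DoF·(s−f)² = 0 ⇒ h = (s−f)·(s + √(s² + DoF²)) / DoF = 902 × (910 + √(910² + 374²)) / 374 = 902 × (910 + 983.858) / 374 ≈ 4567.5 mm.
Then N = f²/(c·h) = 8² / (0.004 × 4567.5) = 64 / 18.270 ≈ 3.50.

f/3.50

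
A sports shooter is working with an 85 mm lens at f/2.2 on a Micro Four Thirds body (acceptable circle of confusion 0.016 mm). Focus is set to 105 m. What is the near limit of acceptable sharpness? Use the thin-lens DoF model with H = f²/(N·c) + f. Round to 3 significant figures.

Hyperfocal distance H = f²/(N·c) + f = 85²/(2.2 × 0.016) + 85 = 7225/0.0352 + 85 ≈ 205340.7 mm ≈ 205.3 m.
Near limit Dn = s·(H − f)/(H + s − 2f) = 105000 × (205340.7 − 85) / (205340.7 + 105000 − 2 × 85) = 105000 × 205255.7 / 310170.7 ≈ 69484 mm ≈ 69.5 m.

69.5 m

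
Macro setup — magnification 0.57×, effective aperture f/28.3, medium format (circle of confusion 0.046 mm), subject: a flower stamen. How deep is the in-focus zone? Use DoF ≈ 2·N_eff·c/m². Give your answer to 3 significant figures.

At magnification m, DoF ≈ 2·N_eff·c/m² = 2 × 28.3 × 0.046 / 0.57² = 2.604 / 0.3249 ≈ 8.01 mm.

8.01 mm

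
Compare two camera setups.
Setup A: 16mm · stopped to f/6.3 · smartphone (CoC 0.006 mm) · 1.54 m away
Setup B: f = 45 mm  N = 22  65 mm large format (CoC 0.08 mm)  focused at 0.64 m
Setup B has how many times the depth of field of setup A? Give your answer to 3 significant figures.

1.24

Setup A: H = 16²/(6.3×0.006) + 16 ≈ 6788.5 mm; DoF = Df − Dn = 1987.17 − 1257.11 ≈ 730.06 mm.
Setup B: H = 45²/(22×0.08) + 45 ≈ 1195.6 mm; DoF = Df − Dn = 1325.42 − 421.85 ≈ 903.57 mm.
Ratio = 903.57 / 730.06 ≈ 1.24.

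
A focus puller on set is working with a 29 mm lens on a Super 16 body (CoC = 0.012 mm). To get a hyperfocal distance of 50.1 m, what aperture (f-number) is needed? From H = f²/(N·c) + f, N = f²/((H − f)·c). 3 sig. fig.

Rearrange H = f²/(N·c) + f for N: N = f² / ((H − f)·c).
N = 29² / ((50100 − 29) × 0.012) = 841 / 600.9 ≈ 1.40.

f/1.40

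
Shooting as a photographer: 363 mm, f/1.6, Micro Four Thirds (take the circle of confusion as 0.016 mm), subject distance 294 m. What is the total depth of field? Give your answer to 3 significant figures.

33.7 m

Hyperfocal distance H = f²/(N·c) + f = 363²/(1.6 × 0.016) + 363 = 131769/0.0256 + 363 ≈ 5147589.6 mm ≈ 5148 m.
Near limit Dn = s·(H − f)/(H + s − 2f) = 294000 × (5147589.6 − 363) / (5147589.6 + 294000 − 2 × 363) = 294000 × 5147226.6 / 5440863.6 ≈ 278133 mm.
Far limit Df = s·(H − f)/(H − s) = 294000 × (5147589.6 − 363) / (5147589.6 − 294000) = 294000 × 5147226.6 / 4853589.6 ≈ 311787 mm.
Depth of field = Df − Dn = 311787 − 278133 ≈ 33654 mm ≈ 33.7 m.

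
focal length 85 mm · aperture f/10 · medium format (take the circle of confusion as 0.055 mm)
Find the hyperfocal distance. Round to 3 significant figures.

Hyperfocal distance H = f²/(N·c) + f = 85²/(10 × 0.055) + 85 = 7225/0.55 + 85 ≈ 13221.4 mm ≈ 13.2 m.

13.2 m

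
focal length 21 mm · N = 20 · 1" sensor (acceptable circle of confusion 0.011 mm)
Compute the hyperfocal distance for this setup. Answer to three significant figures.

2.03 m

Hyperfocal distance H = f²/(N·c) + f = 21²/(20 × 0.011) + 21 = 441/0.22 + 21 ≈ 2025.5 mm ≈ 2.03 m.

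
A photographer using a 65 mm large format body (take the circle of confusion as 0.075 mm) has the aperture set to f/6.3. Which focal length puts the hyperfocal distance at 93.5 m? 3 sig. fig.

210 mm

From H = f²/(N·c) + f, with f ≪ H: f ≈ √(H·N·c) = √(93500 × 6.3 × 0.075) = √44179 ≈ 210.2 mm.
The +f correction barely moves this — solving exactly, f² + N·c·f − N·c·H = 0 ⇒ f = (−N·c + √((N·c)² + 4·N·c·H))/2 = (−0.4725 + √176715)/2 ≈ 209.95 mm, so f ≈ 210 mm.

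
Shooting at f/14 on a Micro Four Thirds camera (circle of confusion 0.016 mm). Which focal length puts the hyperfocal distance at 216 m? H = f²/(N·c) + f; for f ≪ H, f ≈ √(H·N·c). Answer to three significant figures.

From H = f²/(N·c) + f, with f ≪ H: f ≈ √(H·N·c) = √(216000 × 14 × 0.016) = √48384 ≈ 220.0 mm.
The +f correction barely moves this — solving exactly, f² + N·c·f − N·c·H = 0 ⇒ f = (−N·c + √((N·c)² + 4·N·c·H))/2 = (−0.224 + √193536)/2 ≈ 219.85 mm, so f ≈ 220 mm.

220 mm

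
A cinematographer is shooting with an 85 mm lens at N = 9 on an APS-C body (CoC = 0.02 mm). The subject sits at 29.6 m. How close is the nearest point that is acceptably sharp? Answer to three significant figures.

Hyperfocal distance H = f²/(N·c) + f = 85²/(9 × 0.02) + 85 = 7225/0.18 + 85 ≈ 40223.9 mm ≈ 40.22 m.
Near limit Dn = s·(H − f)/(H + s − 2f) = 29600 × (40223.9 − 85) / (40223.9 + 29600 − 2 × 85) = 29600 × 40138.9 / 69653.9 ≈ 17057 mm ≈ 17.1 m.

17.1 m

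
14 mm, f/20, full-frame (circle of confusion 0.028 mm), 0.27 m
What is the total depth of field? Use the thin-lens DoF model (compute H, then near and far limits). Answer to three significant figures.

0.849 m

Hyperfocal distance H = f²/(N·c) + f = 14²/(20 × 0.028) + 14 = 196/0.56 + 14 ≈ 364.0 mm ≈ 0.364 m.
Near limit Dn = s·(H − f)/(H + s − 2f) = 270 × (364.0 − 14) / (364.0 + 270 − 2 × 14) = 270 × 350.0 / 606.0 ≈ 155.94 mm.
Far limit Df = s·(H − f)/(H − s) = 270 × (364.0 − 14) / (364.0 − 270) = 270 × 350.0 / 94.0 ≈ 1005.32 mm.
Depth of field = Df − Dn = 1005.32 − 155.94 ≈ 849.38 mm ≈ 0.849 m.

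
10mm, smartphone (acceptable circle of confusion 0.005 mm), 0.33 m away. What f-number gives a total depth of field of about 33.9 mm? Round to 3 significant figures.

f/3.20

Write h = H − f = f²/(N·c). The thin-lens limits are Dn = s·h/(h + (s−f)) and Df = s·h/(h − (s−f)), so DoF = Df − Dn = 2·s·(s−f)·h / (h² − (s−f)²).
That is a quadratic in h: DoF·h² − 2·s·(s−f)·h − DoF·(s−f)² = 0 ⇒ h = (s−f)·(s + √(s² + DoF²)) / DoF = 320 × (330 + √(330² + 33.9²)) / 33.9 = 320 × (330 + 331.737) / 33.9 ≈ 6246.5 mm.
Then N = f²/(c·h) = 10² / (0.005 × 6246.5) = 100 / 31.232 ≈ 3.20.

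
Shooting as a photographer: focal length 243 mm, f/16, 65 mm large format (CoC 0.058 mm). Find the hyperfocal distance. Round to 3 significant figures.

63.9 m

Hyperfocal distance H = f²/(N·c) + f = 243²/(16 × 0.058) + 243 = 59049/0.928 + 243 ≈ 63873.4 mm ≈ 63.9 m.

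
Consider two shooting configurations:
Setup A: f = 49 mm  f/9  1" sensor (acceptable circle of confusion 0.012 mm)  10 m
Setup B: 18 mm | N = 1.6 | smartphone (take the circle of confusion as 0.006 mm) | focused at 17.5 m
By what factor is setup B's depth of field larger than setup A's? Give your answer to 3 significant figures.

2.21

Setup A: H = 49²/(9×0.012) + 49 ≈ 22280.5 mm; DoF = Df − Dn = 18103 − 6908 ≈ 11195 mm.
Setup B: H = 18²/(1.6×0.006) + 18 ≈ 33768.0 mm; DoF = Df − Dn = 36306 − 11528 ≈ 24778 mm.
Ratio = 24778 / 11195 ≈ 2.21.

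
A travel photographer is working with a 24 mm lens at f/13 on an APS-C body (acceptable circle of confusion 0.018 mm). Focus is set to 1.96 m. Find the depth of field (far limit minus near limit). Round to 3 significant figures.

Hyperfocal distance H = f²/(N·c) + f = 24²/(13 × 0.018) + 24 = 576/0.234 + 24 ≈ 2485.5 mm ≈ 2.486 m.
Near limit Dn = s·(H − f)/(H + s − 2f) = 1960 × (2485.5 − 24) / (2485.5 + 1960 − 2 × 24) = 1960 × 2461.5 / 4397.5 ≈ 1097.1 mm.
Far limit Df = s·(H − f)/(H − s) = 1960 × (2485.5 − 24) / (2485.5 − 1960) = 1960 × 2461.5 / 525.5 ≈ 9180.3 mm.
Depth of field = Df − Dn = 9180.3 − 1097.1 ≈ 8083.2 mm ≈ 8.08 m.

8.08 m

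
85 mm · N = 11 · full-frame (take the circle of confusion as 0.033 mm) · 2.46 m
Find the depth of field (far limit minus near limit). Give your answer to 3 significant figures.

0.596 m

Hyperfocal distance H = f²/(N·c) + f = 85²/(11 × 0.033) + 85 = 7225/0.363 + 85 ≈ 19988.6 mm ≈ 19.99 m.
Near limit Dn = s·(H − f)/(H + s − 2f) = 2460 × (19988.6 − 85) / (19988.6 + 2460 − 2 × 85) = 2460 × 19903.6 / 22278.6 ≈ 2197.75 mm.
Far limit Df = s·(H − f)/(H − s) = 2460 × (19988.6 − 85) / (19988.6 − 2460) = 2460 × 19903.6 / 17528.6 ≈ 2793.31 mm.
Depth of field = Df − Dn = 2793.31 − 2197.75 ≈ 595.56 mm ≈ 0.596 m.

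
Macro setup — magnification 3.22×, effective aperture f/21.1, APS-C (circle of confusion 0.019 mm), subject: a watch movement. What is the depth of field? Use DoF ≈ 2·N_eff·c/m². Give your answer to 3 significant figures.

At magnification m, DoF ≈ 2·N_eff·c/m² = 2 × 21.1 × 0.019 / 3.22² = 0.8018 / 10.37 ≈ 0.0773 mm.

0.0773 mm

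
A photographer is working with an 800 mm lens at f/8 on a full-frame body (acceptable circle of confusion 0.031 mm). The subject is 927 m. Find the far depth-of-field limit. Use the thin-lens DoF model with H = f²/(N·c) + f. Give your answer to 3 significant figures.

1450 m

Hyperfocal distance H = f²/(N·c) + f = 800²/(8 × 0.031) + 800 = 640000/0.248 + 800 ≈ 2581445.2 mm ≈ 2581 m.
Far limit Df = s·(H − f)/(H − s) = 927000 × (2581445.2 − 800) / (2581445.2 − 927000) = 927000 × 2580645.2 / 1654445.2 ≈ 1445958 mm ≈ 1450 m.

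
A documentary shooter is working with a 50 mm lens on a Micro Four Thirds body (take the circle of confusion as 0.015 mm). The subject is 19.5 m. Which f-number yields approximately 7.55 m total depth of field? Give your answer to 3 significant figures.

f/1.60

Write h = H − f = f²/(N·c). The thin-lens limits are Dn = s·h/(h + (s−f)) and Df = s·h/(h − (s−f)), so DoF = Df − Dn = 2·s·(s−f)·h / (h² − (s−f)²).
That is a quadratic in h: DoF·h² − 2·s·(s−f)·h − DoF·(s−f)² = 0 ⇒ h = (s−f)·(s + √(s² + DoF²)) / DoF = 19450 × (19500 + √(19500² + 7550²)) / 7550 = 19450 × (19500 + 20910.6) / 7550 ≈ 104104 mm.
Then N = f²/(c·h) = 50² / (0.015 × 104104) = 2500 / 1561.6 ≈ 1.60.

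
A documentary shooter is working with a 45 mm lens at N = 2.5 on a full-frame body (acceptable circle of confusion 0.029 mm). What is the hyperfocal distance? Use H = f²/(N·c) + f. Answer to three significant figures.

28.0 m

Hyperfocal distance H = f²/(N·c) + f = 45²/(2.5 × 0.029) + 45 = 2025/0.0725 + 45 ≈ 27976.0 mm ≈ 28.0 m.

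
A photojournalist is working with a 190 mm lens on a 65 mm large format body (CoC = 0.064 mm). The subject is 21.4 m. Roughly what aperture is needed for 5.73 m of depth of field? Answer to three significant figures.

f/3.50

Write h = H − f = f²/(N·c). The thin-lens limits are Dn = s·h/(h + (s−f)) and Df = s·h/(h − (s−f)), so DoF = Df − Dn = 2·s·(s−f)·h / (h² − (s−f)²).
That is a quadratic in h: DoF·h² − 2·s·(s−f)·h − DoF·(s−f)² = 0 ⇒ h = (s−f)·(s + √(s² + DoF²)) / DoF = 21210 × (21400 + √(21400² + 5730²)) / 5730 = 21210 × (21400 + 22153.8) / 5730 ≈ 161218 mm.
Then N = f²/(c·h) = 190² / (0.064 × 161218) = 36100 / 10318 ≈ 3.50.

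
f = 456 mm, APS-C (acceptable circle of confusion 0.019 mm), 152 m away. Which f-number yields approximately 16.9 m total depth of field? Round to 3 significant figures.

Write h = H − f = f²/(N·c). The thin-lens limits are Dn = s·h/(h + (s−f)) and Df = s·h/(h − (s−f)), so DoF = Df − Dn = 2·s·(s−f)·h / (h² − (s−f)²).
That is a quadratic in h: DoF·h² − 2·s·(s−f)·h − DoF·(s−f)² = 0 ⇒ h = (s−f)·(s + √(s² + DoF²)) / DoF = 151544 × (152000 + √(152000² + 16900²)) / 16900 = 151544 × (152000 + 152937) / 16900 ≈ 2734397 mm.
Then N = f²/(c·h) = 456² / (0.019 × 2734397) = 207936 / 51954 ≈ 4.

f/4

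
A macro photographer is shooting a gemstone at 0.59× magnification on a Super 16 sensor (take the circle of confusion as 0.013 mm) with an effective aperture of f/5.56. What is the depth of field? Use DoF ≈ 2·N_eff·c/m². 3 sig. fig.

0.415 mm

At magnification m, DoF ≈ 2·N_eff·c/m² = 2 × 5.56 × 0.013 / 0.59² = 0.1446 / 0.3481 ≈ 0.415 mm.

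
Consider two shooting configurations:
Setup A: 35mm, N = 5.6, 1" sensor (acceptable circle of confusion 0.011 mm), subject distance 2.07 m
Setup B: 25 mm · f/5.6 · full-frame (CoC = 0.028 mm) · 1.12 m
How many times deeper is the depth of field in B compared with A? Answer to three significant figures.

Setup A: H = 35²/(5.6×0.011) + 35 ≈ 19921.4 mm; DoF = Df − Dn = 2305.97 − 1877.84 ≈ 428.13 mm.
Setup B: H = 25²/(5.6×0.028) + 25 ≈ 4011.0 mm; DoF = Df − Dn = 1544.22 − 878.63 ≈ 665.59 mm.
Ratio = 665.59 / 428.13 ≈ 1.55.

1.55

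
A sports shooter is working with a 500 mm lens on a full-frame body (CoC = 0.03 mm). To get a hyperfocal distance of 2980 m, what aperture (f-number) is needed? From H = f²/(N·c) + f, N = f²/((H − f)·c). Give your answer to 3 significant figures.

f/2.80

Rearrange H = f²/(N·c) + f for N: N = f² / ((H − f)·c).
N = 500² / ((2980000 − 500) × 0.03) = 250000 / 89385 ≈ 2.80.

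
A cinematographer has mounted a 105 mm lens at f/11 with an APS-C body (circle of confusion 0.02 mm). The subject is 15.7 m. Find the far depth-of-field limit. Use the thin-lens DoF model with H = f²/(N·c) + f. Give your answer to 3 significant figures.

22.8 m

Hyperfocal distance H = f²/(N·c) + f = 105²/(11 × 0.02) + 105 = 11025/0.22 + 105 ≈ 50218.6 mm ≈ 50.22 m.
Far limit Df = s·(H − f)/(H − s) = 15700 × (50218.6 − 105) / (50218.6 − 15700) = 15700 × 50113.6 / 34518.6 ≈ 22793 mm ≈ 22.8 m.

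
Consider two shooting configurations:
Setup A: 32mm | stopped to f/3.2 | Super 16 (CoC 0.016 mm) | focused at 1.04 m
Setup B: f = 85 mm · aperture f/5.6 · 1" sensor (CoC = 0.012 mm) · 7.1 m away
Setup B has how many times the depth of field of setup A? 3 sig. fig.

8.85

Setup A: H = 32²/(3.2×0.016) + 32 ≈ 20032.0 mm; DoF = Df − Dn = 1095.20 − 990.10 ≈ 105.10 mm.
Setup B: H = 85²/(5.6×0.012) + 85 ≈ 107599.9 mm; DoF = Df − Dn = 7595.59 − 6665.12 ≈ 930.47 mm.
Ratio = 930.47 / 105.10 ≈ 8.85.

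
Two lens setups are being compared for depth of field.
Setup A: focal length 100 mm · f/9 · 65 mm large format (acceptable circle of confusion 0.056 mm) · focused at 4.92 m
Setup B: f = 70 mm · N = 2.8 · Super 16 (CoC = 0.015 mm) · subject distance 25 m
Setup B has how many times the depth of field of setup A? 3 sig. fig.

Setup A: H = 100²/(9×0.056) + 100 ≈ 19941.3 mm; DoF = Df − Dn = 6498.7 − 3958.4 ≈ 2540.3 mm.
Setup B: H = 70²/(2.8×0.015) + 70 ≈ 116736.7 mm; DoF = Df − Dn = 31794 − 20598 ≈ 11196 mm.
Ratio = 11196 / 2540.3 ≈ 4.41.

4.41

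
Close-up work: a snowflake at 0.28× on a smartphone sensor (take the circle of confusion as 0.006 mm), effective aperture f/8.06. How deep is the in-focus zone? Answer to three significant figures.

1.23 mm

At magnification m, DoF ≈ 2·N_eff·c/m² = 2 × 8.06 × 0.006 / 0.28² = 0.09672 / 0.0784 ≈ 1.23 mm.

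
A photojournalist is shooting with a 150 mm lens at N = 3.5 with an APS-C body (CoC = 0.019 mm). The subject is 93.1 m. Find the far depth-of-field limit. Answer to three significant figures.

128 m

Hyperfocal distance H = f²/(N·c) + f = 150²/(3.5 × 0.019) + 150 = 22500/0.0665 + 150 ≈ 338495.9 mm ≈ 338.5 m.
Far limit Df = s·(H − f)/(H − s) = 93100 × (338495.9 − 150) / (338495.9 − 93100) = 93100 × 338345.9 / 245395.9 ≈ 128364 mm ≈ 128 m.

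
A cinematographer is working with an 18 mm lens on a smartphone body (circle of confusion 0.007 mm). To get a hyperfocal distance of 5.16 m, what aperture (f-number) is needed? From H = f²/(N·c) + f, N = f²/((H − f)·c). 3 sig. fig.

f/9

Rearrange H = f²/(N·c) + f for N: N = f² / ((H − f)·c).
N = 18² / ((5160 − 18) × 0.007) = 324 / 35.99 ≈ 9.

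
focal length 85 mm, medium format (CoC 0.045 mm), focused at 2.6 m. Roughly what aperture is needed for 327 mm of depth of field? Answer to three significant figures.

f/4

Write h = H − f = f²/(N·c). The thin-lens limits are Dn = s·h/(h + (s−f)) and Df = s·h/(h − (s−f)), so DoF = Df − Dn = 2·s·(s−f)·h / (h² − (s−f)²).
That is a quadratic in h: DoF·h² − 2·s·(s−f)·h − DoF·(s−f)² = 0 ⇒ h = (s−f)·(s + √(s² + DoF²)) / DoF = 2515 × (2600 + √(2600² + 327²)) / 327 = 2515 × (2600 + 2620.48) / 327 ≈ 40151 mm.
Then N = f²/(c·h) = 85² / (0.045 × 40151) = 7225 / 1806.8 ≈ 4.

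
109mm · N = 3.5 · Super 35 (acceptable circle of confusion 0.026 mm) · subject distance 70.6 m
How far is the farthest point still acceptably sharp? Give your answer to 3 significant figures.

153 m

Hyperfocal distance H = f²/(N·c) + f = 109²/(3.5 × 0.026) + 109 = 11881/0.091 + 109 ≈ 130669.4 mm ≈ 130.7 m.
Far limit Df = s·(H − f)/(H − s) = 70600 × (130669.4 − 109) / (130669.4 − 70600) = 70600 × 130560.4 / 60069.4 ≈ 153449 mm ≈ 153 m.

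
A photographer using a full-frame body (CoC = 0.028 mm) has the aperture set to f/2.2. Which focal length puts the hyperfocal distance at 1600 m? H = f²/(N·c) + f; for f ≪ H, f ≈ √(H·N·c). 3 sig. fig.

314 mm

From H = f²/(N·c) + f, with f ≪ H: f ≈ √(H·N·c) = √(1600000 × 2.2 × 0.028) = √98560 ≈ 313.9 mm.
The +f correction barely moves this — solving exactly, f² + N·c·f − N·c·H = 0 ⇒ f = (−N·c + √((N·c)² + 4·N·c·H))/2 = (−0.0616 + √394240)/2 ≈ 313.91 mm, so f ≈ 314 mm.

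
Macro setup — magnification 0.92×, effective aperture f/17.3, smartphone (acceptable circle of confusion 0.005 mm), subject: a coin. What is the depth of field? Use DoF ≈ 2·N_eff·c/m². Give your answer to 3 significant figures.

0.204 mm

At magnification m, DoF ≈ 2·N_eff·c/m² = 2 × 17.3 × 0.005 / 0.92² = 0.173 / 0.8464 ≈ 0.204 mm.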